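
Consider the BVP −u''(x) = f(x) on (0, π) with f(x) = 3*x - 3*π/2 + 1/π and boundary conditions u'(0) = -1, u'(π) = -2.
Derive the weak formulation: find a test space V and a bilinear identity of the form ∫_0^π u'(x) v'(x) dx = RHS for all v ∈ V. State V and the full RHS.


V = H^1(0, π) (v unrestricted at boundary; u is determined up to an additive constant); weak form: ∫_0^π u'v' dx = ∫_0^π (3*x - 3*π/2 + 1/π) v dx − 2·v(π) + v(0) for all v ∈ V.

Multiply both sides by a test function v and integrate from 0 to π:
  ∫_0^π −u''(x) v(x) dx = ∫_0^π f(x) v(x) dx.
Integrate the LHS by parts once:
  ∫_0^π −u'' v dx = −[u'(x) v(x)]_0^π + ∫_0^π u'(x) v'(x) dx.
Thus ∫_0^π u'(x) v'(x) dx = ∫_0^π f(x) v(x) dx + [u'(x) v(x)]_0^π.
Choose V so that boundary terms are either known or forced to vanish.
u has inhomogeneous Neumann u'(0) = -1, u'(π) = -2. [u' v]_0^π = (-2)·v(π) − (-1)·v(0) = − 2·v(π) + v(0). Take V = H^1(0, π); boundary term becomes part of RHS.
Weak formulation: find u (satisfying any essential BC) such that ∫_0^π u'(x) v'(x) dx = ∫_0^π f v dx − 2·v(π) + v(0) for all v ∈ V (Neumann data are natural BCs: they enter the RHS as boundary terms).
Substituting f(x) = 3*x - 3*π/2 + 1/π, the right-hand side is ∫_0^π (3*x - 3*π/2 + 1/π) v dx − 2·v(π) + v(0).
Compatibility check (pure Neumann): taking v ≡ 1 ∈ V gives 0 = ∫_0^π f dx + (-2) − (-1), i.e. ∫_0^π f dx must equal u'(0) − u'(π) = 1. Indeed ∫_0^π (3*x - 3*π/2 + 1/π) dx = 1, so the data are compatible. The solution is then unique only up to an additive constant (fix it e.g. by requiring ∫_0^π u dx = 0).


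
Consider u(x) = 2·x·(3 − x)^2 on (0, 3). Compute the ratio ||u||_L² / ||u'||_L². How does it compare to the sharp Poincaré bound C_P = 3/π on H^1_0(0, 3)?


||u||_L² / ||u'||_L² = 3*sqrt(14)/14 < C_P = 3/π.

u(x) = 2·x·(3 − x)^2, so u'(x) = 6*(x - 3)*(x - 1).
u(x) = 2·x·(3 − x)^2 vanishes at x = 0 and x = 3, so u ∈ H^1_0(0, 3). Differentiate via the product rule and integrate the resulting polynomials term by term.
  ∫_0^3 u² dx = ∫_0^3 (4*x^6 - 48*x^5 + 216*x^4 - 432*x^3 + 324*x^2) dx. Term by term:
    ∫_0^3 4*x^6 dx = 8748/7;  ∫_0^3 -48*x^5 dx = -5832;  ∫_0^3 216*x^4 dx = 52488/5;
    ∫_0^3 -432*x^3 dx = -8748;  ∫_0^3 324*x^2 dx = 2916.
  Sum: 8748/7 − 5832 + 52488/5 − 8748 + 2916 = 2916/35.
  ∫_0^3 (u')² dx = ∫_0^3 (36*x^4 - 288*x^3 + 792*x^2 - 864*x + 324) dx. Term by term:
    ∫_0^3 36*x^4 dx = 8748/5;  ∫_0^3 -288*x^3 dx = -5832;  ∫_0^3 792*x^2 dx = 7128;
    ∫_0^3 -864*x dx = -3888;  ∫_0^3 324 dx = 972.
  Sum: 8748/5 − 5832 + 7128 − 3888 + 972 = 648/5.
∫_0^3 u² dx = 2916/35, so ||u||_L² = 54*sqrt(35)/35.
∫_0^3 (u')² dx = 648/5, so ||u'||_L² = 18*sqrt(10)/5.
Ratio ||u||_L² / ||u'||_L² = 3*sqrt(14)/14.
Sharp Poincaré constant on H^1_0(0, 3) is C_P = L/π = 3/π, achieved by sin(π/3·x).
A polynomial bump cannot attain the sharp Poincaré constant (only the first sine eigenfunction does), so the ratio is strictly less than C_P, consistent with ||u||_L² ≤ C_P ||u'||_L².


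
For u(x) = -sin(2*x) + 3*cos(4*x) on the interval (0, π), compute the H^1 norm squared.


||u||_{H^1(0,π)}^2 = 79*π

u'(x) = -12*sin(4*x) - 2*cos(2*x).
Expand u² and (u')² and integrate term by term on (0, π), using: for integers n ≥ 1, ∫_0^π sin²(nx) dx = ∫_0^π cos²(nx) dx = π/2; for n ≠ n', ∫_0^π sin(nx)sin(n'x) dx = ∫_0^π cos(nx)cos(n'x) dx = 0; and by product-to-sum, ∫_0^π sin(nx)cos(n'x) dx = ½∫_0^π [sin((n+n')x) + sin((n−n')x)] dx, which is 0 when n+n' is even and 2n/(n²−n'²) when n+n' is odd (it need not vanish on (0, π)).
  u² squared terms: (-1)²·∫sin(2x)² dx = 1·π/2 = π/2;  (3)²·∫cos(4x)² dx = 9·π/2 = 9*π/2.
  u² cross terms: 2·(-1)·(3)·∫sin(2x)·cos(4x) dx = -6·(0) = 0.
  So ∫_0^π u² dx = π/2 + 9*π/2 + 0 = 5*π.
  (u')² squared terms: (-12)²·∫sin(4x)² dx = 144·π/2 = 72*π;  (-2)²·∫cos(2x)² dx = 4·π/2 = 2*π.
  (u')² cross terms: 2·(-12)·(-2)·∫sin(4x)·cos(2x) dx = 48·(0) = 0.
  So ∫_0^π (u')² dx = 72*π + 2*π + 0 = 74*π.
||u||_{H^1}^2 = (5*π) + (74*π) = 79*π.


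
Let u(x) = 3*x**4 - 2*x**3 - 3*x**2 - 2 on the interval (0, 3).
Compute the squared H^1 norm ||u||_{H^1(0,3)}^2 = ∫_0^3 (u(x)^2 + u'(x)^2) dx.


||u||_{H^1}^2 = 2176203/70

The H^1 norm (squared) on an interval (0, L) is
  ||u||_{H^1}^2 = ∫_0^L u(x)^2 dx + ∫_0^L u'(x)^2 dx.
Compute u'(x) = 12*x**3 - 6*x**2 - 6*x.
Then u(x)^2 = 9*x**8 - 12*x**7 - 14*x**6 + 12*x**5 - 3*x**4 + 8*x**3 + 12*x**2 + 4 and u'(x)^2 = 144*x**6 - 144*x**5 - 108*x**4 + 72*x**3 + 36*x**2.
Integrate each monomial from 0 to 3 using ∫_0^3 c·x^n dx = c·3^(n+1)/(n+1):
  ∫_0^3 u(x)^2 dx = ∫_0^3 (9*x^8 - 12*x^7 - 14*x^6 + 12*x^5 - 3*x^4 + 8*x^3 + 12*x^2 + 4) dx. Term by term:
    ∫_0^3 9*x^8 dx = 19683;  ∫_0^3 -12*x^7 dx = -19683/2;  ∫_0^3 -14*x^6 dx = -4374;
    ∫_0^3 12*x^5 dx = 1458;  ∫_0^3 -3*x^4 dx = -729/5;  ∫_0^3 8*x^3 dx = 162;
    ∫_0^3 12*x^2 dx = 108;  ∫_0^3 4 dx = 12.
  Sum: 19683 − 19683/2 − 4374 + 1458 − 729/5 + 162 + 108 + 12 = 70617/10.
  ∫_0^3 u'(x)^2 dx = ∫_0^3 (144*x^6 - 144*x^5 - 108*x^4 + 72*x^3 + 36*x^2) dx. Term by term:
    ∫_0^3 144*x^6 dx = 314928/7;  ∫_0^3 -144*x^5 dx = -17496;  ∫_0^3 -108*x^4 dx = -26244/5;
    ∫_0^3 72*x^3 dx = 1458;  ∫_0^3 36*x^2 dx = 324.
  Sum: 314928/7 − 17496 − 26244/5 + 1458 + 324 = 840942/35.
Adding: ||u||_{H^1}^2 = 70617/10 + 840942/35 = 2176203/70.


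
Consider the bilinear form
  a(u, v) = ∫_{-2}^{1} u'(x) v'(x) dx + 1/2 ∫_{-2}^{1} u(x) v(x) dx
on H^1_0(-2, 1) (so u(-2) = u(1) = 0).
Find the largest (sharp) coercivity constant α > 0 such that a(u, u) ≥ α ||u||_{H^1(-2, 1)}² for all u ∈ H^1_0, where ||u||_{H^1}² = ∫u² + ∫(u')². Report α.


α = (9/2 + π^2)/(9 + π^2)

Coercivity of a(·,·) on H^1_0(-2, 1) means a(u, u) ≥ α ||u||_{H^1}² for every u ∈ H^1_0.
The interval has length L = 3, and Poincaré/coercivity depend only on L. Here a(u, u) = ∫(u')² + (1/2)·∫u².
Here 0 < c = 1/2 < 1. The condition a(u,u) ≥ α||u||_{H^1}² reads (1−α)∫(u')² ≥ (α−c)∫u². Any admissible α is ≤ 1 (rapidly oscillating u have ∫u²/∫(u')² → 0), and α = 1 would force 0 ≥ (1−c)∫u², impossible since c < 1; so 1−α > 0. By the sharp Poincaré inequality on H^1_0 of an interval of length L, ∫(u')² ≥ (π/L)²∫u² with equality for the first sine mode sin(π(x−x₀)/L) (x₀ the left endpoint), so the inequality holds for all u iff (1−α)(π/L)² ≥ α − c, i.e. α ≤ ((π/L)² + c)/((π/L)² + 1) = (1 + c(L/π)²)/(1 + (L/π)²). With (π/L)² = π^2/9 and c = 1/2, the largest admissible constant is α = ((π/L)² + c)/((π/L)² + 1).
Simplifying, α = (9/2 + π^2)/(9 + π^2).


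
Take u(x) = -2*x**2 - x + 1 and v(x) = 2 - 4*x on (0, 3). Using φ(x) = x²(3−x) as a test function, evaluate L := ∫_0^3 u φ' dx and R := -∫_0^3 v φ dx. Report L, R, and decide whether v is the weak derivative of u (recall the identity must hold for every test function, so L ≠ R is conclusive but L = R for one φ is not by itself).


LHS = 1107/20, RHS = 351/10. No, v is not the weak derivative of u.

u(x) = -2*x**2 - x + 1, classical derivative u'(x) = -4*x - 1.
φ(x) = x²(3−x), so φ'(x) = 3*x*(2 - x).
Note φ(0) = φ(3) = 0, so the boundary term u·φ vanishes.
LHS = ∫_0^3 u(x) φ'(x) dx = ∫_0^3 (6*x^4 - 9*x^3 - 9*x^2 + 6*x) dx. Term by term:
  ∫_0^3 6*x^4 dx = 1458/5;  ∫_0^3 -9*x^3 dx = -729/4;  ∫_0^3 -9*x^2 dx = -81;
  ∫_0^3 6*x dx = 27.
Sum: 1458/5 − 729/4 − 81 + 27 = 1107/20.
So LHS = 1107/20.
∫_0^3 v(x) φ(x) dx = ∫_0^3 (4*x^4 - 14*x^3 + 6*x^2) dx. Term by term:
  ∫_0^3 4*x^4 dx = 972/5;  ∫_0^3 -14*x^3 dx = -567/2;  ∫_0^3 6*x^2 dx = 54.
Sum: 972/5 − 567/2 + 54 = -351/10.
So RHS = -∫_0^3 v(x) φ(x) dx = 351/10.
LHS − RHS = 81/4 ≠ 0, so the identity fails.
(For a valid weak derivative the identity must hold for EVERY test function, in particular this one. The failure shows v is NOT the weak derivative of u.)
Correct weak derivative would be u'(x) = -4*x - 1.


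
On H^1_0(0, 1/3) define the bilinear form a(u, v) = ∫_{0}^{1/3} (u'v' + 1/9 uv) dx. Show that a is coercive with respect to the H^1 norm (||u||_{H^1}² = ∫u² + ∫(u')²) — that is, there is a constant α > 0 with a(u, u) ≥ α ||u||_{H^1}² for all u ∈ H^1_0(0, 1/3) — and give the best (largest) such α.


α = (1 + 81*π^2)/(9*(1 + 9*π^2))

Coercivity of a(·,·) on H^1_0(0, 1/3) means a(u, u) ≥ α ||u||_{H^1}² for every u ∈ H^1_0.
The interval has length L = 1/3, and Poincaré/coercivity depend only on L. Here a(u, u) = ∫(u')² + (1/9)·∫u².
Here 0 < c = 1/9 < 1. The condition a(u,u) ≥ α||u||_{H^1}² reads (1−α)∫(u')² ≥ (α−c)∫u². Any admissible α is ≤ 1 (rapidly oscillating u have ∫u²/∫(u')² → 0), and α = 1 would force 0 ≥ (1−c)∫u², impossible since c < 1; so 1−α > 0. By the sharp Poincaré inequality on H^1_0 of an interval of length L, ∫(u')² ≥ (π/L)²∫u² with equality for the first sine mode sin(π(x−x₀)/L) (x₀ the left endpoint), so the inequality holds for all u iff (1−α)(π/L)² ≥ α − c, i.e. α ≤ ((π/L)² + c)/((π/L)² + 1) = (1 + c(L/π)²)/(1 + (L/π)²). With (π/L)² = 9*π^2 and c = 1/9, the largest admissible constant is α = ((π/L)² + c)/((π/L)² + 1).
Simplifying, α = (1 + 81*π^2)/(9*(1 + 9*π^2)).


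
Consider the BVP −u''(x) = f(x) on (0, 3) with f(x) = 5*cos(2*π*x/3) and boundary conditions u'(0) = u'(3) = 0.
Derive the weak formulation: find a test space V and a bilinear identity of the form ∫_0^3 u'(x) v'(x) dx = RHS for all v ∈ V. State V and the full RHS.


V = H^1(0, 3) (no boundary constraint on v; u is determined up to an additive constant); weak form: ∫_0^3 u'v' dx = ∫_0^3 (5*cos(2*π*x/3)) v dx for all v ∈ V.

Multiply both sides by a test function v and integrate from 0 to 3:
  ∫_0^3 −u''(x) v(x) dx = ∫_0^3 f(x) v(x) dx.
Integrate the LHS by parts once:
  ∫_0^3 −u'' v dx = −[u'(x) v(x)]_0^3 + ∫_0^3 u'(x) v'(x) dx.
Thus ∫_0^3 u'(x) v'(x) dx = ∫_0^3 f(x) v(x) dx + [u'(x) v(x)]_0^3.
Choose V so that boundary terms are either known or forced to vanish.
u has homogeneous Neumann: u'(0) = u'(3) = 0. So [u' v]_0^3 = 0·v(3) − 0·v(0) = 0 for any v; take V = H^1(0, 3).
Weak formulation: find u (satisfying any essential BC) such that ∫_0^3 u'(x) v'(x) dx = ∫_0^3 f v dx for all v ∈ V (homogeneous Neumann, so boundary terms vanish).
Substituting f(x) = 5*cos(2*π*x/3), the right-hand side is ∫_0^3 (5*cos(2*π*x/3)) v dx.
Compatibility check (pure Neumann): taking v ≡ 1 ∈ V gives 0 = ∫_0^3 f dx + (0) − (0), i.e. ∫_0^3 f dx must equal u'(0) − u'(3) = 0. Indeed ∫_0^3 (5*cos(2*π*x/3)) dx = 0, so the data are compatible. The solution is then unique only up to an additive constant (fix it e.g. by requiring ∫_0^3 u dx = 0).


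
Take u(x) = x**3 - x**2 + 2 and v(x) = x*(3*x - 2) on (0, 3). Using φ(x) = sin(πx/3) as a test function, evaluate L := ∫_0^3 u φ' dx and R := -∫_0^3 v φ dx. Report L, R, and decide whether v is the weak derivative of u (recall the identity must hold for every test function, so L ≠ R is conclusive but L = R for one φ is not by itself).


LHS = -63/π + 324/π^3, RHS = -63/π + 324/π^3. Yes, v = u' weakly.

u(x) = x**3 - x**2 + 2, classical derivative u'(x) = 3*x**2 - 2*x.
φ(x) = sin(πx/3), so φ'(x) = π*cos(π*x/3)/3.
Note φ(0) = φ(3) = 0, so the boundary term u·φ vanishes.
LHS = ∫_0^3 u(x) φ'(x) dx = ∫_0^3 (π*x^3*cos(π*x/3)/3 - π*x^2*cos(π*x/3)/3 + 2*π*cos(π*x/3)/3) dx. Term by term:
  ∫_0^3 2*π*cos(π*x/3)/3 dx = 0;  ∫_0^3 -π*x^2*cos(π*x/3)/3 dx = 18/π;  ∫_0^3 π*x^3*cos(π*x/3)/3 dx = -81/π + 324/π^3.
Sum: 0 + 18/π + -81/π + 324/π^3 = -63/π + 324/π^3.
So LHS = -63/π + 324/π^3.
∫_0^3 v(x) φ(x) dx = ∫_0^3 (3*x^2*sin(π*x/3) - 2*x*sin(π*x/3)) dx. Term by term:
  ∫_0^3 -2*x*sin(π*x/3) dx = -18/π;  ∫_0^3 3*x^2*sin(π*x/3) dx = -324/π^3 + 81/π.
Sum: -18/π + -324/π^3 + 81/π = -324/π^3 + 63/π.
So RHS = -∫_0^3 v(x) φ(x) dx = -63/π + 324/π^3.
LHS = RHS, so the identity holds for this test φ.
Moreover u is smooth here and v(x) = u'(x) = 3*x**2 - 2*x pointwise, so the identity holds for every test function. Hence v is the weak derivative of u.


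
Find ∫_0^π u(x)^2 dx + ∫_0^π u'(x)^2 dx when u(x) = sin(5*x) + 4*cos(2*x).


||u||_{H^1(0,π)}^2 = 400/21 + 53*π

u'(x) = -8*sin(2*x) + 5*cos(5*x).
Expand u² and (u')² and integrate term by term on (0, π), using: for integers n ≥ 1, ∫_0^π sin²(nx) dx = ∫_0^π cos²(nx) dx = π/2; for n ≠ n', ∫_0^π sin(nx)sin(n'x) dx = ∫_0^π cos(nx)cos(n'x) dx = 0; and by product-to-sum, ∫_0^π sin(nx)cos(n'x) dx = ½∫_0^π [sin((n+n')x) + sin((n−n')x)] dx, which is 0 when n+n' is even and 2n/(n²−n'²) when n+n' is odd (it need not vanish on (0, π)).
  u² squared terms: (4)²·∫cos(2x)² dx = 16·π/2 = 8*π;  (1)²·∫sin(5x)² dx = 1·π/2 = π/2.
  u² cross terms: 2·(4)·(1)·∫cos(2x)·sin(5x) dx = 8·(10/21) = 80/21.
  So ∫_0^π u² dx = 8*π + π/2 + 80/21 = 80/21 + 17*π/2.
  (u')² squared terms: (-8)²·∫sin(2x)² dx = 64·π/2 = 32*π;  (5)²·∫cos(5x)² dx = 25·π/2 = 25*π/2.
  (u')² cross terms: 2·(-8)·(5)·∫sin(2x)·cos(5x) dx = -80·(-4/21) = 320/21.
  So ∫_0^π (u')² dx = 32*π + 25*π/2 + 320/21 = 320/21 + 89*π/2.
||u||_{H^1}^2 = (80/21 + 17*π/2) + (320/21 + 89*π/2) = 400/21 + 53*π.


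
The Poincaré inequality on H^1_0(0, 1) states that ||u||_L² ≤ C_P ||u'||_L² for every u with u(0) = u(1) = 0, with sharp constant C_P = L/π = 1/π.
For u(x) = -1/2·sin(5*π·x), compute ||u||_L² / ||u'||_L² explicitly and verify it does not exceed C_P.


||u||_L² / ||u'||_L² = 1/(5*π) < C_P = 1/π.

u(x) = -1/2·sin(5*π·x), so u'(x) = -5*π*cos(5*π*x)/2.
Writing u(x) = A·sin(kπx/L) with A = -1/2 and k = 5, use ∫_0^L sin²(kπx/L) dx = L/2 and ∫_0^L cos²(kπx/L) dx = L/2.
u² = 1/4·sin²(5*π·x) and (u')² = 25*π^2/4·cos²(5*π·x), and each of sin², cos² integrates to L/2 = 1/2 over (0, 1).
∫_0^1 u² dx = 1/8, so ||u||_L² = sqrt(2)/4.
∫_0^1 (u')² dx = 25*π^2/8, so ||u'||_L² = 5*sqrt(2)*π/4.
Ratio ||u||_L² / ||u'||_L² = 1/(5*π).
Sharp Poincaré constant on H^1_0(0, 1) is C_P = L/π = 1/π, achieved by sin(π·x).
This is the k = 5 harmonic; the ratio L/(kπ) is strictly less than C_P = L/π, consistent with the sharp inequality ||u||_L² ≤ C_P ||u'||_L².


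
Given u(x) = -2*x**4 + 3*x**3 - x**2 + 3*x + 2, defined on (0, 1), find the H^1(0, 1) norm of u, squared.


||u||_{H^1}^2 = 1001/45

The H^1 norm (squared) on an interval (0, L) is
  ||u||_{H^1}^2 = ∫_0^L u(x)^2 dx + ∫_0^L u'(x)^2 dx.
Compute u'(x) = -8*x**3 + 9*x**2 - 2*x + 3.
Then u(x)^2 = 4*x**8 - 12*x**7 + 13*x**6 - 18*x**5 + 11*x**4 + 6*x**3 + 5*x**2 + 12*x + 4 and u'(x)^2 = 64*x**6 - 144*x**5 + 113*x**4 - 84*x**3 + 58*x**2 - 12*x + 9.
Integrate each monomial from 0 to 1 using ∫_0^1 c·x^n dx = c·1^(n+1)/(n+1):
  ∫_0^1 u(x)^2 dx = ∫_0^1 (4*x^8 - 12*x^7 + 13*x^6 - 18*x^5 + 11*x^4 + 6*x^3 + 5*x^2 + 12*x + 4) dx. Term by term:
    ∫_0^1 4*x^8 dx = 4/9;  ∫_0^1 -12*x^7 dx = -3/2;  ∫_0^1 13*x^6 dx = 13/7;
    ∫_0^1 -18*x^5 dx = -3;  ∫_0^1 11*x^4 dx = 11/5;  ∫_0^1 6*x^3 dx = 3/2;
    ∫_0^1 5*x^2 dx = 5/3;  ∫_0^1 12*x dx = 6;  ∫_0^1 4 dx = 4.
  Sum: 4/9 − 3/2 + 13/7 − 3 + 11/5 + 3/2 + 5/3 + 6 + 4 = 4148/315.
  ∫_0^1 u'(x)^2 dx = ∫_0^1 (64*x^6 - 144*x^5 + 113*x^4 - 84*x^3 + 58*x^2 - 12*x + 9) dx. Term by term:
    ∫_0^1 64*x^6 dx = 64/7;  ∫_0^1 -144*x^5 dx = -24;  ∫_0^1 113*x^4 dx = 113/5;
    ∫_0^1 -84*x^3 dx = -21;  ∫_0^1 58*x^2 dx = 58/3;  ∫_0^1 -12*x dx = -6;
    ∫_0^1 9 dx = 9.
  Sum: 64/7 − 24 + 113/5 − 21 + 58/3 − 6 + 9 = 953/105.
Adding: ||u||_{H^1}^2 = 4148/315 + 953/105 = 1001/45.


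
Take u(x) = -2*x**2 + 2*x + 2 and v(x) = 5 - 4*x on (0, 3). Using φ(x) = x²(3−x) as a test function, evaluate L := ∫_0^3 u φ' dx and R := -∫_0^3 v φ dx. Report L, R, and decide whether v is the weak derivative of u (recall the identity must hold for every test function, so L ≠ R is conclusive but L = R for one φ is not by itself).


LHS = 351/10, RHS = 297/20. No, v is not the weak derivative of u.

u(x) = -2*x**2 + 2*x + 2, classical derivative u'(x) = 2 - 4*x.
φ(x) = x²(3−x), so φ'(x) = 3*x*(2 - x).
Note φ(0) = φ(3) = 0, so the boundary term u·φ vanishes.
LHS = ∫_0^3 u(x) φ'(x) dx = ∫_0^3 (6*x^4 - 18*x^3 + 6*x^2 + 12*x) dx. Term by term:
  ∫_0^3 6*x^4 dx = 1458/5;  ∫_0^3 -18*x^3 dx = -729/2;  ∫_0^3 6*x^2 dx = 54;
  ∫_0^3 12*x dx = 54.
Sum: 1458/5 − 729/2 + 54 + 54 = 351/10.
So LHS = 351/10.
∫_0^3 v(x) φ(x) dx = ∫_0^3 (4*x^4 - 17*x^3 + 15*x^2) dx. Term by term:
  ∫_0^3 4*x^4 dx = 972/5;  ∫_0^3 -17*x^3 dx = -1377/4;  ∫_0^3 15*x^2 dx = 135.
Sum: 972/5 − 1377/4 + 135 = -297/20.
So RHS = -∫_0^3 v(x) φ(x) dx = 297/20.
LHS − RHS = 81/4 ≠ 0, so the identity fails.
(For a valid weak derivative the identity must hold for EVERY test function, in particular this one. The failure shows v is NOT the weak derivative of u.)
Correct weak derivative would be u'(x) = 2 - 4*x.


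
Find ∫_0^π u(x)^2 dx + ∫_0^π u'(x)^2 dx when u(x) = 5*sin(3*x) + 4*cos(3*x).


||u||_{H^1(0,π)}^2 = 205*π

u'(x) = -12*sin(3*x) + 15*cos(3*x).
Expand u² and (u')² and integrate term by term on (0, π), using: for integers n ≥ 1, ∫_0^π sin²(nx) dx = ∫_0^π cos²(nx) dx = π/2; for n ≠ n', ∫_0^π sin(nx)sin(n'x) dx = ∫_0^π cos(nx)cos(n'x) dx = 0; and by product-to-sum, ∫_0^π sin(nx)cos(n'x) dx = ½∫_0^π [sin((n+n')x) + sin((n−n')x)] dx, which is 0 when n+n' is even and 2n/(n²−n'²) when n+n' is odd (it need not vanish on (0, π)).
  u² squared terms: (4)²·∫cos(3x)² dx = 16·π/2 = 8*π;  (5)²·∫sin(3x)² dx = 25·π/2 = 25*π/2.
  u² cross terms: 2·(4)·(5)·∫cos(3x)·sin(3x) dx = 40·(0) = 0.
  So ∫_0^π u² dx = 8*π + 25*π/2 + 0 = 41*π/2.
  (u')² squared terms: (-12)²·∫sin(3x)² dx = 144·π/2 = 72*π;  (15)²·∫cos(3x)² dx = 225·π/2 = 225*π/2.
  (u')² cross terms: 2·(-12)·(15)·∫sin(3x)·cos(3x) dx = -360·(0) = 0.
  So ∫_0^π (u')² dx = 72*π + 225*π/2 + 0 = 369*π/2.
||u||_{H^1}^2 = (41*π/2) + (369*π/2) = 205*π.


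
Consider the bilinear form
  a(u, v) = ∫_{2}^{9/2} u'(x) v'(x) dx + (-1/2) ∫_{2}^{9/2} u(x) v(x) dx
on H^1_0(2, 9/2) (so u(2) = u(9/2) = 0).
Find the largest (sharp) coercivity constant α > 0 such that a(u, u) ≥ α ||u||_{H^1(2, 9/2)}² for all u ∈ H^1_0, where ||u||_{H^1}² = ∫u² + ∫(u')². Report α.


α = (-25 + 8*π^2)/(2*(25 + 4*π^2))

Coercivity of a(·,·) on H^1_0(2, 9/2) means a(u, u) ≥ α ||u||_{H^1}² for every u ∈ H^1_0.
The interval has length L = 5/2, and Poincaré/coercivity depend only on L. Here a(u, u) = ∫(u')² + (-1/2)·∫u².
Here c = -1/2 < 0 with |c| < (π/L)² = 4*π^2/25, so coercivity still holds. The condition a(u,u) ≥ α||u||_{H^1}² reads (1−α)∫(u')² ≥ (α−c)∫u². Any admissible α is ≤ 1 (rapidly oscillating u have ∫u²/∫(u')² → 0), and α = 1 would force 0 ≥ (1−c)∫u², impossible since c < 1; so 1−α > 0. By the sharp Poincaré inequality on H^1_0 of an interval of length L, ∫(u')² ≥ (π/L)²∫u² with equality for the first sine mode sin(π(x−x₀)/L) (x₀ the left endpoint), so the inequality holds for all u iff (1−α)(π/L)² ≥ α − c, i.e. α ≤ ((π/L)² + c)/((π/L)² + 1) = (1 + c(L/π)²)/(1 + (L/π)²). (Direct route, valid since c ≤ 0: Poincaré gives c∫u² ≥ c(L/π)²∫(u')², so a(u,u) ≥ (1 + c(L/π)²)∫(u')², while ||u||_{H^1}² ≤ (1 + (L/π)²)∫(u')²; dividing yields the same α.) With (π/L)² = 4*π^2/25 and c = -1/2, the largest admissible constant is α = ((π/L)² + c)/((π/L)² + 1).
Simplifying, α = (-25 + 8*π^2)/(2*(25 + 4*π^2)).


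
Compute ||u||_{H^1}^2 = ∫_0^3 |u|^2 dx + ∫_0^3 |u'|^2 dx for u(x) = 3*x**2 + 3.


||u||_{H^1}^2 = 4752/5

The H^1 norm (squared) on an interval (0, L) is
  ||u||_{H^1}^2 = ∫_0^L u(x)^2 dx + ∫_0^L u'(x)^2 dx.
Compute u'(x) = 6*x.
Then u(x)^2 = 9*x**4 + 18*x**2 + 9 and u'(x)^2 = 36*x**2.
Integrate each monomial from 0 to 3 using ∫_0^3 c·x^n dx = c·3^(n+1)/(n+1):
  ∫_0^3 u(x)^2 dx = ∫_0^3 (9*x^4 + 18*x^2 + 9) dx. Term by term:
    ∫_0^3 9*x^4 dx = 2187/5;  ∫_0^3 18*x^2 dx = 162;  ∫_0^3 9 dx = 27.
  Sum: 2187/5 + 162 + 27 = 3132/5.
  ∫_0^3 u'(x)^2 dx = ∫_0^3 (36*x^2) dx. Term by term:
    ∫_0^3 36*x^2 dx = 324.
Adding: ||u||_{H^1}^2 = 3132/5 + 324 = 4752/5.


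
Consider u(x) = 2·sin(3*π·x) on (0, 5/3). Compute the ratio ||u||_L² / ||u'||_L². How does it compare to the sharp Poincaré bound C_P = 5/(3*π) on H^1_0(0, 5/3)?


||u||_L² / ||u'||_L² = 1/(3*π) < C_P = 5/(3*π).

u(x) = 2·sin(3*π·x), so u'(x) = 6*π*cos(3*π*x).
Writing u(x) = A·sin(kπx/L) with A = 2 and k = 5, use ∫_0^L sin²(kπx/L) dx = L/2 and ∫_0^L cos²(kπx/L) dx = L/2.
u² = 4·sin²(3*π·x) and (u')² = 36*π^2·cos²(3*π·x), and each of sin², cos² integrates to L/2 = 5/6 over (0, 5/3).
∫_0^5/3 u² dx = 10/3, so ||u||_L² = sqrt(30)/3.
∫_0^5/3 (u')² dx = 30*π^2, so ||u'||_L² = sqrt(30)*π.
Ratio ||u||_L² / ||u'||_L² = 1/(3*π).
Sharp Poincaré constant on H^1_0(0, 5/3) is C_P = L/π = 5/(3*π), achieved by sin(3*π/5·x).
This is the k = 5 harmonic; the ratio L/(kπ) is strictly less than C_P = L/π, consistent with the sharp inequality ||u||_L² ≤ C_P ||u'||_L².


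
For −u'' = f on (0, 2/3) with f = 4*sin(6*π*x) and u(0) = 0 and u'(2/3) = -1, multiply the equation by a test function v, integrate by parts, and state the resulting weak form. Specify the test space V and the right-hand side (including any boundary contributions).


V = {v ∈ H^1(0, 2/3) : v(0) = 0} (test functions vanish at x = 0 where u is specified); weak form: ∫_0^2/3 u'v' dx = ∫_0^2/3 (4*sin(6*π*x)) v dx − v(2/3) for all v ∈ V.

Multiply both sides by a test function v and integrate from 0 to 2/3:
  ∫_0^2/3 −u''(x) v(x) dx = ∫_0^2/3 f(x) v(x) dx.
Integrate the LHS by parts once:
  ∫_0^2/3 −u'' v dx = −[u'(x) v(x)]_0^2/3 + ∫_0^2/3 u'(x) v'(x) dx.
Thus ∫_0^2/3 u'(x) v'(x) dx = ∫_0^2/3 f(x) v(x) dx + [u'(x) v(x)]_0^2/3.
Choose V so that boundary terms are either known or forced to vanish.
Mixed BC: u(0) = 0 (Dirichlet) and u'(2/3) = -1 (Neumann). Define V = {v ∈ H^1(0, 2/3) : v(0) = 0}. Then [u' v]_0^2/3 = u'(2/3)·v(2/3) − u'(0)·0 = − v(2/3).
Weak formulation: find u (satisfying any essential BC) such that ∫_0^2/3 u'(x) v'(x) dx = ∫_0^2/3 f v dx − v(2/3) for all v ∈ V (Dirichlet at 0 absorbed into V; Neumann datum at x = 2/3 contributes the boundary term).
Substituting f(x) = 4*sin(6*π*x), the right-hand side is ∫_0^2/3 (4*sin(6*π*x)) v dx − v(2/3).


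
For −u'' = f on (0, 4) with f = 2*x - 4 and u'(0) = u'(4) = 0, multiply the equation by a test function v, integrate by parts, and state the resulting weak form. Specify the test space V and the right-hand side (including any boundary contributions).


V = H^1(0, 4) (no boundary constraint on v; u is determined up to an additive constant); weak form: ∫_0^4 u'v' dx = ∫_0^4 (2*x - 4) v dx for all v ∈ V.

Multiply both sides by a test function v and integrate from 0 to 4:
  ∫_0^4 −u''(x) v(x) dx = ∫_0^4 f(x) v(x) dx.
Integrate the LHS by parts once:
  ∫_0^4 −u'' v dx = −[u'(x) v(x)]_0^4 + ∫_0^4 u'(x) v'(x) dx.
Thus ∫_0^4 u'(x) v'(x) dx = ∫_0^4 f(x) v(x) dx + [u'(x) v(x)]_0^4.
Choose V so that boundary terms are either known or forced to vanish.
u has homogeneous Neumann: u'(0) = u'(4) = 0. So [u' v]_0^4 = 0·v(4) − 0·v(0) = 0 for any v; take V = H^1(0, 4).
Weak formulation: find u (satisfying any essential BC) such that ∫_0^4 u'(x) v'(x) dx = ∫_0^4 f v dx for all v ∈ V (homogeneous Neumann, so boundary terms vanish).
Substituting f(x) = 2*x - 4, the right-hand side is ∫_0^4 (2*x - 4) v dx.
Compatibility check (pure Neumann): taking v ≡ 1 ∈ V gives 0 = ∫_0^4 f dx + (0) − (0), i.e. ∫_0^4 f dx must equal u'(0) − u'(4) = 0. Indeed ∫_0^4 (2*x - 4) dx = 0, so the data are compatible. The solution is then unique only up to an additive constant (fix it e.g. by requiring ∫_0^4 u dx = 0).


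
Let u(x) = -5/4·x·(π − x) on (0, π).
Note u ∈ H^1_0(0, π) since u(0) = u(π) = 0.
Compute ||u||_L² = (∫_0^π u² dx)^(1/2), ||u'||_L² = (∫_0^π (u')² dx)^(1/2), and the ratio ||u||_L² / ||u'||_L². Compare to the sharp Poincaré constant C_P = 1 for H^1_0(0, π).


||u||_L² / ||u'||_L² = sqrt(10)*π/10 < C_P = 1.

u(x) = -5/4·x·(π − x), so u'(x) = 5*x/2 - 5*π/4.
u(x) = -5/4·x·(π − x) vanishes at x = 0 and x = π, so u ∈ H^1_0(0, π). Differentiate via the product rule and integrate the resulting polynomials term by term.
  ∫_0^π u² dx = ∫_0^π (25*x^4/16 - 25*π*x^3/8 + 25*π^2*x^2/16) dx. Term by term:
    ∫_0^π 25*x^4/16 dx = 5*π^5/16;  ∫_0^π -25*π*x^3/8 dx = -25*π^5/32;  ∫_0^π 25*π^2*x^2/16 dx = 25*π^5/48.
  Sum: 5*π^5/16 − 25*π^5/32 + 25*π^5/48 = 5*π^5/96.
  ∫_0^π (u')² dx = ∫_0^π (25*x^2/4 - 25*π*x/4 + 25*π^2/16) dx. Term by term:
    ∫_0^π 25*x^2/4 dx = 25*π^3/12;  ∫_0^π -25*π*x/4 dx = -25*π^3/8;  ∫_0^π 25*π^2/16 dx = 25*π^3/16.
  Sum: 25*π^3/12 − 25*π^3/8 + 25*π^3/16 = 25*π^3/48.
∫_0^π u² dx = 5*π^5/96, so ||u||_L² = sqrt(30)*π^(5/2)/24.
∫_0^π (u')² dx = 25*π^3/48, so ||u'||_L² = 5*sqrt(3)*π^(3/2)/12.
Ratio ||u||_L² / ||u'||_L² = sqrt(10)*π/10.
Sharp Poincaré constant on H^1_0(0, π) is C_P = L/π = 1, achieved by sin(x).
A polynomial bump cannot attain the sharp Poincaré constant (only the first sine eigenfunction does), so the ratio is strictly less than C_P, consistent with ||u||_L² ≤ C_P ||u'||_L².


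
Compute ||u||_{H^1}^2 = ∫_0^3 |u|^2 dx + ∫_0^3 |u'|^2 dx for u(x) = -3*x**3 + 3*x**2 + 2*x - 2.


||u||_{H^1}^2 = 95853/35

The H^1 norm (squared) on an interval (0, L) is
  ||u||_{H^1}^2 = ∫_0^L u(x)^2 dx + ∫_0^L u'(x)^2 dx.
Compute u'(x) = -9*x**2 + 6*x + 2.
Then u(x)^2 = 9*x**6 - 18*x**5 - 3*x**4 + 24*x**3 - 8*x**2 - 8*x + 4 and u'(x)^2 = 81*x**4 - 108*x**3 + 24*x + 4.
Integrate each monomial from 0 to 3 using ∫_0^3 c·x^n dx = c·3^(n+1)/(n+1):
  ∫_0^3 u(x)^2 dx = ∫_0^3 (9*x^6 - 18*x^5 - 3*x^4 + 24*x^3 - 8*x^2 - 8*x + 4) dx. Term by term:
    ∫_0^3 9*x^6 dx = 19683/7;  ∫_0^3 -18*x^5 dx = -2187;  ∫_0^3 -3*x^4 dx = -729/5;
    ∫_0^3 24*x^3 dx = 486;  ∫_0^3 -8*x^2 dx = -72;  ∫_0^3 -8*x dx = -36;
    ∫_0^3 4 dx = 12.
  Sum: 19683/7 − 2187 − 729/5 + 486 − 72 − 36 + 12 = 30417/35.
  ∫_0^3 u'(x)^2 dx = ∫_0^3 (81*x^4 - 108*x^3 + 24*x + 4) dx. Term by term:
    ∫_0^3 81*x^4 dx = 19683/5;  ∫_0^3 -108*x^3 dx = -2187;  ∫_0^3 24*x dx = 108;
    ∫_0^3 4 dx = 12.
  Sum: 19683/5 − 2187 + 108 + 12 = 9348/5.
Adding: ||u||_{H^1}^2 = 30417/35 + 9348/5 = 95853/35.


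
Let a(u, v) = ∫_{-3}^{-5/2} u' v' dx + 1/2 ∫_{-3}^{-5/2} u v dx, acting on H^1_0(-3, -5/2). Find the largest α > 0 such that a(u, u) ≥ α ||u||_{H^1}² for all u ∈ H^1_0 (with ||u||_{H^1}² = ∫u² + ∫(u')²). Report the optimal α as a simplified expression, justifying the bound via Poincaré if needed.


α = (1 + 8*π^2)/(2*(1 + 4*π^2))

Coercivity of a(·,·) on H^1_0(-3, -5/2) means a(u, u) ≥ α ||u||_{H^1}² for every u ∈ H^1_0.
The interval has length L = 1/2, and Poincaré/coercivity depend only on L. Here a(u, u) = ∫(u')² + (1/2)·∫u².
Here 0 < c = 1/2 < 1. The condition a(u,u) ≥ α||u||_{H^1}² reads (1−α)∫(u')² ≥ (α−c)∫u². Any admissible α is ≤ 1 (rapidly oscillating u have ∫u²/∫(u')² → 0), and α = 1 would force 0 ≥ (1−c)∫u², impossible since c < 1; so 1−α > 0. By the sharp Poincaré inequality on H^1_0 of an interval of length L, ∫(u')² ≥ (π/L)²∫u² with equality for the first sine mode sin(π(x−x₀)/L) (x₀ the left endpoint), so the inequality holds for all u iff (1−α)(π/L)² ≥ α − c, i.e. α ≤ ((π/L)² + c)/((π/L)² + 1) = (1 + c(L/π)²)/(1 + (L/π)²). With (π/L)² = 4*π^2 and c = 1/2, the largest admissible constant is α = ((π/L)² + c)/((π/L)² + 1).
Simplifying, α = (1 + 8*π^2)/(2*(1 + 4*π^2)).


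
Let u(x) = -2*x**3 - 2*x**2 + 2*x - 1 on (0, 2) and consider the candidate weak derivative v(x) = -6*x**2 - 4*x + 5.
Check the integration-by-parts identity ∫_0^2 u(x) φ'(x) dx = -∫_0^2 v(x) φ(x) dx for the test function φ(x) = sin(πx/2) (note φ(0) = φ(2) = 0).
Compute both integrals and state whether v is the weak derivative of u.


LHS = -192/π^3 + 56/π, RHS = -192/π^3 + 44/π. No, v is not the weak derivative of u.

u(x) = -2*x**3 - 2*x**2 + 2*x - 1, classical derivative u'(x) = -6*x**2 - 4*x + 2.
φ(x) = sin(πx/2), so φ'(x) = π*cos(π*x/2)/2.
Note φ(0) = φ(2) = 0, so the boundary term u·φ vanishes.
LHS = ∫_0^2 u(x) φ'(x) dx = ∫_0^2 (-π*x^3*cos(π*x/2) - π*x^2*cos(π*x/2) + π*x*cos(π*x/2) - π*cos(π*x/2)/2) dx. Term by term:
  ∫_0^2 -π*cos(π*x/2)/2 dx = 0;  ∫_0^2 π*x*cos(π*x/2) dx = -8/π;  ∫_0^2 -π*x^2*cos(π*x/2) dx = 16/π;
  ∫_0^2 -π*x^3*cos(π*x/2) dx = -192/π^3 + 48/π.
Sum: 0 − 8/π + 16/π + -192/π^3 + 48/π = -192/π^3 + 56/π.
So LHS = -192/π^3 + 56/π.
∫_0^2 v(x) φ(x) dx = ∫_0^2 (-6*x^2*sin(π*x/2) - 4*x*sin(π*x/2) + 5*sin(π*x/2)) dx. Term by term:
  ∫_0^2 5*sin(π*x/2) dx = 20/π;  ∫_0^2 -6*x^2*sin(π*x/2) dx = -48/π + 192/π^3;  ∫_0^2 -4*x*sin(π*x/2) dx = -16/π.
Sum: 20/π + -48/π + 192/π^3 − 16/π = -44/π + 192/π^3.
So RHS = -∫_0^2 v(x) φ(x) dx = -192/π^3 + 44/π.
LHS − RHS = 12/π ≠ 0, so the identity fails.
(For a valid weak derivative the identity must hold for EVERY test function, in particular this one. The failure shows v is NOT the weak derivative of u.)
Correct weak derivative would be u'(x) = -6*x**2 - 4*x + 2.


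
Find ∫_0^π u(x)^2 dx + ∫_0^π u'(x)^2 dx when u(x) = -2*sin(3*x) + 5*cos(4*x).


||u||_{H^1(0,π)}^2 = 2040/7 + 465*π/2

u'(x) = -20*sin(4*x) - 6*cos(3*x).
Expand u² and (u')² and integrate term by term on (0, π), using: for integers n ≥ 1, ∫_0^π sin²(nx) dx = ∫_0^π cos²(nx) dx = π/2; for n ≠ n', ∫_0^π sin(nx)sin(n'x) dx = ∫_0^π cos(nx)cos(n'x) dx = 0; and by product-to-sum, ∫_0^π sin(nx)cos(n'x) dx = ½∫_0^π [sin((n+n')x) + sin((n−n')x)] dx, which is 0 when n+n' is even and 2n/(n²−n'²) when n+n' is odd (it need not vanish on (0, π)).
  u² squared terms: (-2)²·∫sin(3x)² dx = 4·π/2 = 2*π;  (5)²·∫cos(4x)² dx = 25·π/2 = 25*π/2.
  u² cross terms: 2·(-2)·(5)·∫sin(3x)·cos(4x) dx = -20·(-6/7) = 120/7.
  So ∫_0^π u² dx = 2*π + 25*π/2 + 120/7 = 120/7 + 29*π/2.
  (u')² squared terms: (-20)²·∫sin(4x)² dx = 400·π/2 = 200*π;  (-6)²·∫cos(3x)² dx = 36·π/2 = 18*π.
  (u')² cross terms: 2·(-20)·(-6)·∫sin(4x)·cos(3x) dx = 240·(8/7) = 1920/7.
  So ∫_0^π (u')² dx = 200*π + 18*π + 1920/7 = 1920/7 + 218*π.
||u||_{H^1}^2 = (120/7 + 29*π/2) + (1920/7 + 218*π) = 2040/7 + 465*π/2.


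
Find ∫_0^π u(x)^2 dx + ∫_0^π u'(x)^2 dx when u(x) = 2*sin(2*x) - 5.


||u||_{H^1(0,π)}^2 = 35*π

u'(x) = 4*cos(2*x).
Expand u² and (u')² and integrate term by term on (0, π), using: for integers n ≥ 1, ∫_0^π sin²(nx) dx = ∫_0^π cos²(nx) dx = π/2; for n ≠ n', ∫_0^π sin(nx)sin(n'x) dx = ∫_0^π cos(nx)cos(n'x) dx = 0; and by product-to-sum, ∫_0^π sin(nx)cos(n'x) dx = ½∫_0^π [sin((n+n')x) + sin((n−n')x)] dx, which is 0 when n+n' is even and 2n/(n²−n'²) when n+n' is odd (it need not vanish on (0, π)). For the constant mode: ∫_0^π 1 dx = π, ∫_0^π cos(nx) dx = 0, ∫_0^π sin(nx) dx = (1−(−1)^n)/n.
  u² squared terms: (-5)²·∫1 dx = 25·π = 25*π;  (2)²·∫sin(2x)² dx = 4·π/2 = 2*π.
  u² cross terms: 2·(-5)·(2)·∫1·sin(2x) dx = -20·(0) = 0.
  So ∫_0^π u² dx = 25*π + 2*π + 0 = 27*π.
  (u')² squared terms: (4)²·∫cos(2x)² dx = 16·π/2 = 8*π.
  So ∫_0^π (u')² dx = 8*π.
||u||_{H^1}^2 = (27*π) + (8*π) = 35*π.


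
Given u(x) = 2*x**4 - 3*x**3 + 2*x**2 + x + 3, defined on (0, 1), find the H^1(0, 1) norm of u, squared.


||u||_{H^1}^2 = 1219/63

The H^1 norm (squared) on an interval (0, L) is
  ||u||_{H^1}^2 = ∫_0^L u(x)^2 dx + ∫_0^L u'(x)^2 dx.
Compute u'(x) = 8*x**3 - 9*x**2 + 4*x + 1.
Then u(x)^2 = 4*x**8 - 12*x**7 + 17*x**6 - 8*x**5 + 10*x**4 - 14*x**3 + 13*x**2 + 6*x + 9 and u'(x)^2 = 64*x**6 - 144*x**5 + 145*x**4 - 56*x**3 - 2*x**2 + 8*x + 1.
Integrate each monomial from 0 to 1 using ∫_0^1 c·x^n dx = c·1^(n+1)/(n+1):
  ∫_0^1 u(x)^2 dx = ∫_0^1 (4*x^8 - 12*x^7 + 17*x^6 - 8*x^5 + 10*x^4 - 14*x^3 + 13*x^2 + 6*x + 9) dx. Term by term:
    ∫_0^1 4*x^8 dx = 4/9;  ∫_0^1 -12*x^7 dx = -3/2;  ∫_0^1 17*x^6 dx = 17/7;
    ∫_0^1 -8*x^5 dx = -4/3;  ∫_0^1 10*x^4 dx = 2;  ∫_0^1 -14*x^3 dx = -7/2;
    ∫_0^1 13*x^2 dx = 13/3;  ∫_0^1 6*x dx = 3;  ∫_0^1 9 dx = 9.
  Sum: 4/9 − 3/2 + 17/7 − 4/3 + 2 − 7/2 + 13/3 + 3 + 9 = 937/63.
  ∫_0^1 u'(x)^2 dx = ∫_0^1 (64*x^6 - 144*x^5 + 145*x^4 - 56*x^3 - 2*x^2 + 8*x + 1) dx. Term by term:
    ∫_0^1 64*x^6 dx = 64/7;  ∫_0^1 -144*x^5 dx = -24;  ∫_0^1 145*x^4 dx = 29;
    ∫_0^1 -56*x^3 dx = -14;  ∫_0^1 -2*x^2 dx = -2/3;  ∫_0^1 8*x dx = 4;
    ∫_0^1 1 dx = 1.
  Sum: 64/7 − 24 + 29 − 14 − 2/3 + 4 + 1 = 94/21.
Adding: ||u||_{H^1}^2 = 937/63 + 94/21 = 1219/63.


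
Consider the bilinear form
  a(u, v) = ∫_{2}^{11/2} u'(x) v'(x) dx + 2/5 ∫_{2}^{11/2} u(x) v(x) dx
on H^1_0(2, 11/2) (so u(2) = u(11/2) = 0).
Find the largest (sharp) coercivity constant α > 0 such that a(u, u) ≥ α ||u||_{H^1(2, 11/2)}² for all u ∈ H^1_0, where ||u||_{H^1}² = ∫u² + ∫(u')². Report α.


α = 2*(49 + 10*π^2)/(5*(4*π^2 + 49))

Coercivity of a(·,·) on H^1_0(2, 11/2) means a(u, u) ≥ α ||u||_{H^1}² for every u ∈ H^1_0.
The interval has length L = 7/2, and Poincaré/coercivity depend only on L. Here a(u, u) = ∫(u')² + (2/5)·∫u².
Here 0 < c = 2/5 < 1. The condition a(u,u) ≥ α||u||_{H^1}² reads (1−α)∫(u')² ≥ (α−c)∫u². Any admissible α is ≤ 1 (rapidly oscillating u have ∫u²/∫(u')² → 0), and α = 1 would force 0 ≥ (1−c)∫u², impossible since c < 1; so 1−α > 0. By the sharp Poincaré inequality on H^1_0 of an interval of length L, ∫(u')² ≥ (π/L)²∫u² with equality for the first sine mode sin(π(x−x₀)/L) (x₀ the left endpoint), so the inequality holds for all u iff (1−α)(π/L)² ≥ α − c, i.e. α ≤ ((π/L)² + c)/((π/L)² + 1) = (1 + c(L/π)²)/(1 + (L/π)²). With (π/L)² = 4*π^2/49 and c = 2/5, the largest admissible constant is α = ((π/L)² + c)/((π/L)² + 1).
Simplifying, α = 2*(49 + 10*π^2)/(5*(4*π^2 + 49)).


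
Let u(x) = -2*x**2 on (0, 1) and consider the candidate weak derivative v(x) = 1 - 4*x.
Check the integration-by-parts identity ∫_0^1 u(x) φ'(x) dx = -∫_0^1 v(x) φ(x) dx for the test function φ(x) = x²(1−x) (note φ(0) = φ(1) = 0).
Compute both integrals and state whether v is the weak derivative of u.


LHS = 1/5, RHS = 7/60. No, v is not the weak derivative of u.

u(x) = -2*x**2, classical derivative u'(x) = -4*x.
φ(x) = x²(1−x), so φ'(x) = x*(2 - 3*x).
Note φ(0) = φ(1) = 0, so the boundary term u·φ vanishes.
LHS = ∫_0^1 u(x) φ'(x) dx = ∫_0^1 (6*x^4 - 4*x^3) dx. Term by term:
  ∫_0^1 6*x^4 dx = 6/5;  ∫_0^1 -4*x^3 dx = -1.
Sum: 6/5 − 1 = 1/5.
So LHS = 1/5.
∫_0^1 v(x) φ(x) dx = ∫_0^1 (4*x^4 - 5*x^3 + x^2) dx. Term by term:
  ∫_0^1 4*x^4 dx = 4/5;  ∫_0^1 -5*x^3 dx = -5/4;  ∫_0^1 x^2 dx = 1/3.
Sum: 4/5 − 5/4 + 1/3 = -7/60.
So RHS = -∫_0^1 v(x) φ(x) dx = 7/60.
LHS − RHS = 1/12 ≠ 0, so the identity fails.
(For a valid weak derivative the identity must hold for EVERY test function, in particular this one. The failure shows v is NOT the weak derivative of u.)
Correct weak derivative would be u'(x) = -4*x.


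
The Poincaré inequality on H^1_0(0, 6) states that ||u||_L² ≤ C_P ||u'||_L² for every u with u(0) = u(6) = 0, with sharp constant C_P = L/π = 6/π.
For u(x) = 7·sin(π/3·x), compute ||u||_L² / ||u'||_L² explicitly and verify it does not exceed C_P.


||u||_L² / ||u'||_L² = 3/π < C_P = 6/π.

u(x) = 7·sin(π/3·x), so u'(x) = 7*π*cos(π*x/3)/3.
Writing u(x) = A·sin(kπx/L) with A = 7 and k = 2, use ∫_0^L sin²(kπx/L) dx = L/2 and ∫_0^L cos²(kπx/L) dx = L/2.
u² = 49·sin²(π/3·x) and (u')² = 49*π^2/9·cos²(π/3·x), and each of sin², cos² integrates to L/2 = 3 over (0, 6).
∫_0^6 u² dx = 147, so ||u||_L² = 7*sqrt(3).
∫_0^6 (u')² dx = 49*π^2/3, so ||u'||_L² = 7*sqrt(3)*π/3.
Ratio ||u||_L² / ||u'||_L² = 3/π.
Sharp Poincaré constant on H^1_0(0, 6) is C_P = L/π = 6/π, achieved by sin(π/6·x).
This is the k = 2 harmonic; the ratio L/(kπ) is strictly less than C_P = L/π, consistent with the sharp inequality ||u||_L² ≤ C_P ||u'||_L².


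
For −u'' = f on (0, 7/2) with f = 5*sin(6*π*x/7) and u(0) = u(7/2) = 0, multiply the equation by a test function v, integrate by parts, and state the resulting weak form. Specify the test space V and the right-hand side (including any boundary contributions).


V = H^1_0(0, 7/2) (so v(0) = v(7/2) = 0); weak form: ∫_0^7/2 u'v' dx = ∫_0^7/2 (5*sin(6*π*x/7)) v dx for all v ∈ V.

Multiply both sides by a test function v and integrate from 0 to 7/2:
  ∫_0^7/2 −u''(x) v(x) dx = ∫_0^7/2 f(x) v(x) dx.
Integrate the LHS by parts once:
  ∫_0^7/2 −u'' v dx = −[u'(x) v(x)]_0^7/2 + ∫_0^7/2 u'(x) v'(x) dx.
Thus ∫_0^7/2 u'(x) v'(x) dx = ∫_0^7/2 f(x) v(x) dx + [u'(x) v(x)]_0^7/2.
Choose V so that boundary terms are either known or forced to vanish.
u is Dirichlet: u(0) = u(7/2) = 0. Let V = H^1_0(0, 7/2); then v(0) = v(7/2) = 0, and [u' v]_0^7/2 = 0.
Weak formulation: find u (satisfying any essential BC) such that ∫_0^7/2 u'(x) v'(x) dx = ∫_0^7/2 f v dx for all v ∈ V.
Substituting f(x) = 5*sin(6*π*x/7), the right-hand side is ∫_0^7/2 (5*sin(6*π*x/7)) v dx.


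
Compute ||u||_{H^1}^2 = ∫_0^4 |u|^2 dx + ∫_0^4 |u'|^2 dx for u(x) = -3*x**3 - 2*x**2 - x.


||u||_{H^1}^2 = 5625124/105

The H^1 norm (squared) on an interval (0, L) is
  ||u||_{H^1}^2 = ∫_0^L u(x)^2 dx + ∫_0^L u'(x)^2 dx.
Compute u'(x) = -9*x**2 - 4*x - 1.
Then u(x)^2 = 9*x**6 + 12*x**5 + 10*x**4 + 4*x**3 + x**2 and u'(x)^2 = 81*x**4 + 72*x**3 + 34*x**2 + 8*x + 1.
Integrate each monomial from 0 to 4 using ∫_0^4 c·x^n dx = c·4^(n+1)/(n+1):
  ∫_0^4 u(x)^2 dx = ∫_0^4 (9*x^6 + 12*x^5 + 10*x^4 + 4*x^3 + x^2) dx. Term by term:
    ∫_0^4 9*x^6 dx = 147456/7;  ∫_0^4 12*x^5 dx = 8192;  ∫_0^4 10*x^4 dx = 2048;
    ∫_0^4 4*x^3 dx = 256;  ∫_0^4 x^2 dx = 64/3.
  Sum: 147456/7 + 8192 + 2048 + 256 + 64/3 = 663232/21.
  ∫_0^4 u'(x)^2 dx = ∫_0^4 (81*x^4 + 72*x^3 + 34*x^2 + 8*x + 1) dx. Term by term:
    ∫_0^4 81*x^4 dx = 82944/5;  ∫_0^4 72*x^3 dx = 4608;  ∫_0^4 34*x^2 dx = 2176/3;
    ∫_0^4 8*x dx = 64;  ∫_0^4 1 dx = 4.
  Sum: 82944/5 + 4608 + 2176/3 + 64 + 4 = 329852/15.
Adding: ||u||_{H^1}^2 = 663232/21 + 329852/15 = 5625124/105.


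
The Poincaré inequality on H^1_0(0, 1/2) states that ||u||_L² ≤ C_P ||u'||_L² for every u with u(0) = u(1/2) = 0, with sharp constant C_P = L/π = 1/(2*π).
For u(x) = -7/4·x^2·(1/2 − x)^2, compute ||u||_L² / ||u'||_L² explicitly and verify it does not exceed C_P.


||u||_L² / ||u'||_L² = sqrt(3)/12 < C_P = 1/(2*π).

u(x) = -7/4·x^2·(1/2 − x)^2, so u'(x) = 7*x*(-8*x^2 + 6*x - 1)/8.
u(x) = -7/4·x^2·(1/2 − x)^2 vanishes at x = 0 and x = 1/2, so u ∈ H^1_0(0, 1/2). Differentiate via the product rule and integrate the resulting polynomials term by term.
  ∫_0^1/2 u² dx = ∫_0^1/2 (49*x^8/16 - 49*x^7/8 + 147*x^6/32 - 49*x^5/32 + 49*x^4/256) dx. Term by term:
    ∫_0^1/2 49*x^8/16 dx = 49/73728;  ∫_0^1/2 -49*x^7/8 dx = -49/16384;  ∫_0^1/2 147*x^6/32 dx = 21/4096;
    ∫_0^1/2 -49*x^5/32 dx = -49/12288;  ∫_0^1/2 49*x^4/256 dx = 49/40960.
  Sum: 49/73728 − 49/16384 + 21/4096 − 49/12288 + 49/40960 = 7/737280.
  ∫_0^1/2 (u')² dx = ∫_0^1/2 (49*x^6 - 147*x^5/2 + 637*x^4/16 - 147*x^3/16 + 49*x^2/64) dx. Term by term:
    ∫_0^1/2 49*x^6 dx = 7/128;  ∫_0^1/2 -147*x^5/2 dx = -49/256;  ∫_0^1/2 637*x^4/16 dx = 637/2560;
    ∫_0^1/2 -147*x^3/16 dx = -147/1024;  ∫_0^1/2 49*x^2/64 dx = 49/1536.
  Sum: 7/128 − 49/256 + 637/2560 − 147/1024 + 49/1536 = 7/15360.
∫_0^1/2 u² dx = 7/737280, so ||u||_L² = sqrt(35)/1920.
∫_0^1/2 (u')² dx = 7/15360, so ||u'||_L² = sqrt(105)/480.
Ratio ||u||_L² / ||u'||_L² = sqrt(3)/12.
Sharp Poincaré constant on H^1_0(0, 1/2) is C_P = L/π = 1/(2*π), achieved by sin(2*π·x).
A polynomial bump cannot attain the sharp Poincaré constant (only the first sine eigenfunction does), so the ratio is strictly less than C_P, consistent with ||u||_L² ≤ C_P ||u'||_L².
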